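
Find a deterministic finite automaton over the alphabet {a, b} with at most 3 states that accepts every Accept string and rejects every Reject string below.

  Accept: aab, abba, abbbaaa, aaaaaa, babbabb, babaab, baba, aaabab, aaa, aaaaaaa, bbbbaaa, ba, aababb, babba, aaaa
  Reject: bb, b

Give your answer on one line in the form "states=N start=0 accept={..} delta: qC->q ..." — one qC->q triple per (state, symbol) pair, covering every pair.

states=2 start=0 accept={1} delta: 0a->1 0b->0 1a->1 1b->1

State merging on the prefix tree: take the shortest (then alphabetical) example prefix whose next move is undefined and point that move at state 0, else 1, else 2, ...; a target is out if some Accept/Reject pair would then sit in one state with the same input left (inseparable). If every existing state is out, open a new one.
a: 0a undefined. 0a->0: no, aab/b meet in 0 with "b" left. Open state 1: 0a->1.
b: 0b undefined. 0b->0: ok.
aa: 1a undefined. 1a->0: no, aab/bb meet in 0. 1a->1: ok.
ab: 1b undefined. 1b->0: no, aab/bb meet in 0. 1b->1: ok.
All examples now run through 2 states with every (state, symbol) defined. Accept strings end in {1}, Reject strings end in {0}; accept={1}.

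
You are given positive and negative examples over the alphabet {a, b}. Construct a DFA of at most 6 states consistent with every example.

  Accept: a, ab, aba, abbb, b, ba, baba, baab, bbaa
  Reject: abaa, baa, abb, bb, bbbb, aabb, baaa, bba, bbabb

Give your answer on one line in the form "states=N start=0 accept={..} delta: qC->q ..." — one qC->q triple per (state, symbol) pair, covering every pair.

states=5 start=0 accept={0,1,2} delta: 0a->0 0b->1 1a->2 1b->3 2a->3 2b->0 3a->4 3b->1 4a->0 4b->1

Fold the examples into a partial DFA from state 0: repeatedly fix the first undefined (state, symbol) met by the shortest-then-alphabetical prefix, trying targets in increasing order and rejecting any under which an Accept and a Reject string meet in one state with the same remainder; add a state when all current targets are rejected. Accepting states are where Accept strings end.
a: 0a undefined. 0a->0: ok.
b: 0b undefined. 0b->0: no, a/abaa meet in 0. Open state 1: 0b->1.
ba: 1a undefined. 1a->0: no, a/abaa meet in 0. 1a->1: no, ab/abaa meet in 1. Open state 2: 1a->2.
bb: 1b undefined. 1b->0: no, a/abb meet in 0. 1b->1: no, ab/abb meet in 1. 1b->2: no, aba/abb meet in 2. Open state 3: 1b->3.
baa: 2a undefined. 2a->0: no, a/abaa meet in 0. 2a->1: no, ab/abaa meet in 1. 2a->2: no, aba/abaa meet in 2. 2a->3: ok.
bab: 2b undefined. 2b->0: ok.
bba: 3a undefined. 3a->0: no, a/baaa meet in 0. 3a->1: no, ab/baaa meet in 1. 3a->2: no, ab/bbabb meet in 1. 3a->3: no, bbaa/abaa meet in 3. Open state 4: 3a->4.
bbb: 3b undefined. 3b->0: no, ab/bbbb meet in 1. 3b->1: ok.
bbaa: 4a undefined. 4a->0: ok.
bbab: 4b undefined. 4b->0: no, ab/bbabb meet in 1. 4b->1: ok.
All examples now run through 5 states with every (state, symbol) defined. Accept strings end in {0,1,2}, Reject strings end in {3,4}; accept={0,1,2}.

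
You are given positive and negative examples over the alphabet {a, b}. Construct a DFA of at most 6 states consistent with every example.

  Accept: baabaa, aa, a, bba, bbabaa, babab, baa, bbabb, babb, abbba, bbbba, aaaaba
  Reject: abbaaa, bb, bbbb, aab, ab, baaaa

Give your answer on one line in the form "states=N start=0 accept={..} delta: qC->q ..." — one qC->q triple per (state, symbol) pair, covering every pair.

State merging on the prefix tree: take the shortest (then alphabetical) example prefix whose next move is undefined and point that move at state 0, else 1, else 2, ...; a target is out if some Accept/Reject pair would then sit in one state with the same input left (inseparable). If every existing state is out, open a new one.
a: 0a undefined. 0a->0: ok.
b: 0b undefined. 0b->0: no, baabaa/abbaaa meet in 0. Open state 1: 0b->1.
ba: 1a undefined. 1a->0: no, baabaa/baaaa meet in 0. 1a->1: no, baa/aab meet in 1. Open state 2: 1a->2.
bb: 1b undefined. 1b->0: no, aa/abbaaa meet in 0. 1b->1: ok.
baa: 2a undefined. 2a->0: no, baabaa/abbaaa meet in 0. 2a->1: no, baabaa/bb meet in 1. 2a->2: no, bba/abbaaa meet in 2. Open state 3: 2a->3.
bab: 2b undefined. 2b->0: no, babab/bb meet in 1. 2b->1: no, babab/bb meet in 1. 2b->2: no, bbabaa/abbaaa meet in 3 with "a" left. 2b->3: no, bbabaa/baaaa meet in 3 with "aa" left. Open state 4: 2b->4.
baaa: 3a undefined. 3a->0: no, aa/abbaaa meet in 0. 3a->1: no, bba/baaaa meet in 2. 3a->2: no, bba/abbaaa meet in 2. 3a->3: no, baa/abbaaa meet in 3. 3a->4: ok.
baab: 3b undefined. 3b->0: ok.
baba: 4a undefined. 4a->0: no, baabaa/baaaa meet in 0. 4a->1: no, babab/bb meet in 1. 4a->2: no, bba/baaaa meet in 2. 4a->3: no, bbabaa/abbaaa meet in 4. 4a->4: no, bbabaa/abbaaa meet in 4. Open state 5: 4a->5.
babb: 4b undefined. 4b->0: ok.
babab: 5b undefined. 5b->0: ok.
bbabaa: 5a undefined. 5a->0: ok.
All examples now run through 6 states with every (state, symbol) defined. Accept strings end in {0,2,3}, Reject strings end in {1,4,5}; accept={0,2,3}.

states=6 start=0 accept={0,2,3} delta: 0a->0 0b->1 1a->2 1b->1 2a->3 2b->4 3a->4 3b->0 4a->5 4b->0 5a->0 5b->0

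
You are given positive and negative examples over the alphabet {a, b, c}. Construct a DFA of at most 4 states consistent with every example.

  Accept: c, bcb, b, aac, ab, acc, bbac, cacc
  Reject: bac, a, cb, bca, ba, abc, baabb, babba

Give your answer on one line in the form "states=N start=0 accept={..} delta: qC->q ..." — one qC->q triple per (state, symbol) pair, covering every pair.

State merging on the prefix tree: take the shortest (then alphabetical) example prefix whose next move is undefined and point that move at state 0, else 1, else 2, ...; a target is out if some Accept/Reject pair would then sit in one state with the same input left (inseparable). If every existing state is out, open a new one.
a: 0a undefined. 0a->0: ok.
b: 0b undefined. 0b->0: no, c/bac meet in 0 with "c" left. Open state 1: 0b->1.
c: 0c undefined. 0c->0: no, c/a meet in 0. 0c->1: no, acc/abc meet in 1 with "c" left. Open state 2: 0c->2.
ba: 1a undefined. 1a->0: no, c/bac meet in 2. 1a->1: no, b/ba meet in 1. 1a->2: no, c/ba meet in 2. Open state 3: 1a->3.
bb: 1b undefined. 1b->0: ok.
bc: 1c undefined. 1c->0: ok.
ca: 2a undefined. 2a->0: ok.
cb: 2b undefined. 2b->0: ok.
acc: 2c undefined. 2c->0: no, acc/a meet in 0. 2c->1: ok.
baa: 3a undefined. 3a->0: ok.
bab: 3b undefined. 3b->0: ok.
bac: 3c undefined. 3c->0: ok.
All examples now run through 4 states with every (state, symbol) defined. Accept strings end in {1,2}, Reject strings end in {0,3}; accept={1,2}.

states=4 start=0 accept={1,2} delta: 0a->0 0b->1 0c->2 1a->3 1b->0 1c->0 2a->0 2b->0 2c->1 3a->0 3b->0 3c->0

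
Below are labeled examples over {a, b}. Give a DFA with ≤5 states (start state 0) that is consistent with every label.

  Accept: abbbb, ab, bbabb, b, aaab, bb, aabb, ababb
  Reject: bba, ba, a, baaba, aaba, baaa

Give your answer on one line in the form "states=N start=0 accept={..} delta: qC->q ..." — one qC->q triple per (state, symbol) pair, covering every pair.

states=2 start=0 accept={1} delta: 0a->0 0b->1 1a->0 1b->1

Fold the examples into a partial DFA from state 0: repeatedly fix the first undefined (state, symbol) met by the shortest-then-alphabetical prefix, trying targets in increasing order and rejecting any under which an Accept and a Reject string meet in one state with the same remainder; add a state when all current targets are rejected. Accepting states are where Accept strings end.
a: 0a undefined. 0a->0: ok.
b: 0b undefined. 0b->0: no, abbbb/bba meet in 0. Open state 1: 0b->1.
ba: 1a undefined. 1a->0: ok.
bb: 1b undefined. 1b->0: no, abbbb/bba meet in 0. 1b->1: ok.
All examples now run through 2 states with every (state, symbol) defined. Accept strings end in {1}, Reject strings end in {0}; accept={1}.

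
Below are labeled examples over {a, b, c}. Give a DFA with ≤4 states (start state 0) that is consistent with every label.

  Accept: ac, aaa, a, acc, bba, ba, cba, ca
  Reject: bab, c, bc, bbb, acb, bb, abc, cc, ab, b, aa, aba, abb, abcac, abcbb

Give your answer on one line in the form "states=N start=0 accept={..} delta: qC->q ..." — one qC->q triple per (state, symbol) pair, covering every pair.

states=3 start=0 accept={1} delta: 0a->1 0b->0 0c->0 1a->0 1b->2 1c->1 2a->0 2b->0 2c->2

State merging on the prefix tree: take the shortest (then alphabetical) example prefix whose next move is undefined and point that move at state 0, else 1, else 2, ...; a target is out if some Accept/Reject pair would then sit in one state with the same input left (inseparable). If every existing state is out, open a new one.
a: 0a undefined. 0a->0: no, ac/c meet in 0 with "c" left. Open state 1: 0a->1.
b: 0b undefined. 0b->0: ok.
c: 0c undefined. 0c->0: ok.
aa: 1a undefined. 1a->0: ok.
ab: 1b undefined. 1b->0: no, ac/abcac meet in 1 with "c" left. 1b->1: no, ac/abc meet in 1 with "c" left. Open state 2: 1b->2.
ac: 1c undefined. 1c->0: no, ac/c meet in 0. 1c->1: ok.
aba: 2a undefined. 2a->0: ok.
abb: 2b undefined. 2b->0: ok.
abc: 2c undefined. 2c->0: no, ac/abcac meet in 1. 2c->1: no, ac/abc meet in 1. 2c->2: ok.
All examples now run through 3 states with every (state, symbol) defined. Accept strings end in {1}, Reject strings end in {0,2}; accept={1}.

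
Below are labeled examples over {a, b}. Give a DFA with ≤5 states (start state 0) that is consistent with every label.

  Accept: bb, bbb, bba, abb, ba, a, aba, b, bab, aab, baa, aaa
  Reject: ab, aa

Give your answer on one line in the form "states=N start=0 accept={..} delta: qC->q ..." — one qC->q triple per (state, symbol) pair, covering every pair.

Grow the machine one transition at a time. Run the examples from 0; the earliest place one falls off (shortest prefix, ties alphabetical) gets sent to the lowest-numbered state that keeps every Accept/Reject pair distinguishable — a pair clashes when both reach the same state with identical unread suffix — and to a fresh state only if none does.
a: 0a undefined. 0a->0: no, a/aa meet in 0. Open state 1: 0a->1.
b: 0b undefined. 0b->0: no, bab/ab meet in 1 with "b" left. 0b->1: no, bb/ab meet in 1 with "b" left. Open state 2: 0b->2.
aa: 1a undefined. 1a->0: ok.
ab: 1b undefined. 1b->0: ok.
ba: 2a undefined. 2a->0: no, ba/ab meet in 0. 2a->1: no, bab/ab meet in 0. 2a->2: ok.
bb: 2b undefined. 2b->0: no, bb/ab meet in 0. 2b->1: no, bbb/ab meet in 0. 2b->2: ok.
All examples now run through 3 states with every (state, symbol) defined. Accept strings end in {1,2}, Reject strings end in {0}; accept={1,2}.

states=3 start=0 accept={1,2} delta: 0a->1 0b->2 1a->0 1b->0 2a->2 2b->2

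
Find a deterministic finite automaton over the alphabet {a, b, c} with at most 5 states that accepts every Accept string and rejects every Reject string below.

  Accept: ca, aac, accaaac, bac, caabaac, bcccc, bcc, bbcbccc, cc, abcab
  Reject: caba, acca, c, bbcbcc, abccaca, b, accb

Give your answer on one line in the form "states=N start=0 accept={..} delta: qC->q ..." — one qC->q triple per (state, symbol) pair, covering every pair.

Fold the examples into a partial DFA from state 0: repeatedly fix the first undefined (state, symbol) met by the shortest-then-alphabetical prefix, trying targets in increasing order and rejecting any under which an Accept and a Reject string meet in one state with the same remainder; add a state when all current targets are rejected. Accepting states are where Accept strings end.
a: 0a undefined. 0a->0: no, aac/c meet in 0 with "c" left. Open state 1: 0a->1.
b: 0b undefined. 0b->0: ok.
c: 0c undefined. 0c->0: no, bcccc/c meet in 0. 0c->1: ok.
aa: 1a undefined. 1a->0: no, ca/b meet in 0. 1a->1: no, ca/c meet in 1. Open state 2: 1a->2.
ab: 1b undefined. 1b->0: no, bac/bbcbcc meet in 1 with "c" left. 1b->1: ok.
ac: 1c undefined. 1c->0: no, ca/acca meet in 2. 1c->1: no, ca/acca meet in 2. 1c->2: no, aac/bbcbcc meet in 2 with "c" left. Open state 3: 1c->3.
aac: 2c undefined. 2c->0: no, aac/b meet in 0. 2c->1: no, aac/c meet in 1. 2c->2: ok.
acc: 3c undefined. 3c->0: no, bcccc/acca meet in 1. 3c->1: no, ca/acca meet in 2. 3c->2: no, ca/bbcbcc meet in 2. 3c->3: no, bac/bbcbcc meet in 3. Open state 4: 3c->4.
caa: 2a undefined. 2a->0: ok.
cab: 2b undefined. 2b->0: ok.
abca: 3a undefined. 3a->0: no, abcab/b meet in 0. 3a->1: no, abcab/caba meet in 1. 3a->2: no, abcab/b meet in 0. 3a->3: ok.
acca: 4a undefined. 4a->0: no, ca/abccaca meet in 2. 4a->1: no, accaaac/caba meet in 1. 4a->2: no, ca/acca meet in 2. 4a->3: no, accaaac/bbcbcc meet in 4. 4a->4: ok.
accb: 4b undefined. 4b->0: ok.
abcab: 3b undefined. 3b->0: no, abcab/b meet in 0. 3b->1: no, abcab/caba meet in 1. 3b->2: ok.
bcccc: 4c undefined. 4c->0: no, accaaac/b meet in 0. 4c->1: no, ca/abccaca meet in 2. 4c->2: ok.
All examples now run through 5 states with every (state, symbol) defined. Accept strings end in {2,3}, Reject strings end in {0,1,4}; accept={2,3}.

states=5 start=0 accept={2,3} delta: 0a->1 0b->0 0c->1 1a->2 1b->1 1c->3 2a->0 2b->0 2c->2 3a->3 3b->2 3c->4 4a->4 4b->0 4c->2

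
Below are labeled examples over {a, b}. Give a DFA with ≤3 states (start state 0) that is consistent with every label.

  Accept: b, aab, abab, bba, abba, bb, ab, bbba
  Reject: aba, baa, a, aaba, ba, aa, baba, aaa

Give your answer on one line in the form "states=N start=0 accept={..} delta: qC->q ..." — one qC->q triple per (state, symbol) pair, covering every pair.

State merging on the prefix tree: take the shortest (then alphabetical) example prefix whose next move is undefined and point that move at state 0, else 1, else 2, ...; a target is out if some Accept/Reject pair would then sit in one state with the same input left (inseparable). If every existing state is out, open a new one.
a: 0a undefined. 0a->0: ok.
b: 0b undefined. 0b->0: no, b/aba meet in 0. Open state 1: 0b->1.
ba: 1a undefined. 1a->0: ok.
bb: 1b undefined. 1b->0: no, bba/aba meet in 0. 1b->1: no, bba/aba meet in 0. Open state 2: 1b->2.
bba: 2a undefined. 2a->0: no, bba/aba meet in 0. 2a->1: ok.
bbb: 2b undefined. 2b->0: no, bbba/aba meet in 0. 2b->1: no, bbba/aba meet in 0. 2b->2: ok.
All examples now run through 3 states with every (state, symbol) defined. Accept strings end in {1,2}, Reject strings end in {0}; accept={1,2}.

states=3 start=0 accept={1,2} delta: 0a->0 0b->1 1a->0 1b->2 2a->1 2b->2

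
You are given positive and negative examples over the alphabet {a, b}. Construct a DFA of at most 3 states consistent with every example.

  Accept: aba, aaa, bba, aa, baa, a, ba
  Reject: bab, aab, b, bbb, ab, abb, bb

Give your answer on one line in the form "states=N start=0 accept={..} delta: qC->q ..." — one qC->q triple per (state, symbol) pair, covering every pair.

State merging on the prefix tree: take the shortest (then alphabetical) example prefix whose next move is undefined and point that move at state 0, else 1, else 2, ...; a target is out if some Accept/Reject pair would then sit in one state with the same input left (inseparable). If every existing state is out, open a new one.
a: 0a undefined. 0a->0: ok.
b: 0b undefined. 0b->0: no, aba/bab meet in 0. Open state 1: 0b->1.
ba: 1a undefined. 1a->0: ok.
bb: 1b undefined. 1b->0: no, aba/abb meet in 0. 1b->1: ok.
All examples now run through 2 states with every (state, symbol) defined. Accept strings end in {0}, Reject strings end in {1}; accept={0}.

states=2 start=0 accept={0} delta: 0a->0 0b->1 1a->0 1b->1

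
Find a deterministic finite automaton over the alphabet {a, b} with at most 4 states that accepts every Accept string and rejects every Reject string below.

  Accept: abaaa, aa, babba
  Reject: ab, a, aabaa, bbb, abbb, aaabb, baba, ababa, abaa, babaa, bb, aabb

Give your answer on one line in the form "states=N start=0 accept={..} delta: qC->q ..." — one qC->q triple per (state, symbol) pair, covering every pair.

states=4 start=0 accept={2} delta: 0a->1 0b->0 1a->2 1b->3 2a->0 2b->1 3a->0 3b->1

Grow the machine one transition at a time. Run the examples from 0; the earliest place one falls off (shortest prefix, ties alphabetical) gets sent to the lowest-numbered state that keeps every Accept/Reject pair distinguishable — a pair clashes when both reach the same state with identical unread suffix — and to a fresh state only if none does.
a: 0a undefined. 0a->0: no, aa/a meet in 0. Open state 1: 0a->1.
b: 0b undefined. 0b->0: ok.
aa: 1a undefined. 1a->0: no, aa/aabaa meet in 0. 1a->1: no, aa/a meet in 1. Open state 2: 1a->2.
ab: 1b undefined. 1b->0: no, aa/abaa meet in 2. 1b->1: no, aa/baba meet in 2. 1b->2: no, aa/ab meet in 2. Open state 3: 1b->3.
aaa: 2a undefined. 2a->0: ok.
aab: 2b undefined. 2b->0: no, aa/aabaa meet in 2. 2b->1: ok.
aba: 3a undefined. 3a->0: ok.
abb: 3b undefined. 3b->0: no, babba/a meet in 1. 3b->1: ok.
All examples now run through 4 states with every (state, symbol) defined. Accept strings end in {2}, Reject strings end in {0,1,3}; accept={2}.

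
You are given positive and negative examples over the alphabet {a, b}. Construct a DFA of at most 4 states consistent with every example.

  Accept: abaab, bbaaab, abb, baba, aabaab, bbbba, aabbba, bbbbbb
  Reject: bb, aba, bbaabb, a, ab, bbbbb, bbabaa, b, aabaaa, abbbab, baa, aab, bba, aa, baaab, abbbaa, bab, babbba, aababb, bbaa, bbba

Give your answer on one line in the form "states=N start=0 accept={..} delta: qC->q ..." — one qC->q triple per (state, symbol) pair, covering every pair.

states=4 start=0 accept={0} delta: 0a->1 0b->2 1a->1 1b->3 2a->0 2b->3 3a->3 3b->0

Grow the machine one transition at a time. Run the examples from 0; the earliest place one falls off (shortest prefix, ties alphabetical) gets sent to the lowest-numbered state that keeps every Accept/Reject pair distinguishable — a pair clashes when both reach the same state with identical unread suffix — and to a fresh state only if none does.
a: 0a undefined. 0a->0: no, abb/bb meet in 0 with "bb" left. Open state 1: 0a->1.
b: 0b undefined. 0b->0: no, bbaaab/baaab meet in 1 with "aab" left. 0b->1: no, aabbba/babbba meet in 1 with "abbba" left. Open state 2: 0b->2.
aa: 1a undefined. 1a->0: no, aabbba/bbba meet in 2 with "bba" left. 1a->1: ok.
ab: 1b undefined. 1b->0: no, abaab/ab meet in 0. 1b->1: no, abaab/aba meet in 1. 1b->2: no, abb/bb meet in 2 with "b" left. Open state 3: 1b->3.
ba: 2a undefined. 2a->0: ok.
bb: 2b undefined. 2b->0: no, bbaaab/ab meet in 3. 2b->1: no, bbaaab/ab meet in 3. 2b->2: no, bbaaab/ab meet in 3. 2b->3: ok.
aba: 3a undefined. 3a->0: no, abaab/bb meet in 3. 3a->1: no, abaab/bb meet in 3. 3a->2: no, abaab/aba meet in 2. 3a->3: ok.
abb: 3b undefined. 3b->0: ok.
All examples now run through 4 states with every (state, symbol) defined. Accept strings end in {0}, Reject strings end in {1,2,3}; accept={0}.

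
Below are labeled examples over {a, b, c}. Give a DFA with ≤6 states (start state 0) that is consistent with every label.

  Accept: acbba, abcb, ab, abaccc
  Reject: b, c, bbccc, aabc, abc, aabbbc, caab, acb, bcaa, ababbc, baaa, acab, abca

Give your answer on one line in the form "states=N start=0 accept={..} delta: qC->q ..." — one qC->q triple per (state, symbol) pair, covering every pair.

Grow the machine one transition at a time. Run the examples from 0; the earliest place one falls off (shortest prefix, ties alphabetical) gets sent to the lowest-numbered state that keeps every Accept/Reject pair distinguishable — a pair clashes when both reach the same state with identical unread suffix — and to a fresh state only if none does.
a: 0a undefined. 0a->0: no, ab/b meet in 0 with "b" left. Open state 1: 0a->1.
b: 0b undefined. 0b->0: ok.
c: 0c undefined. 0c->0: ok.
aa: 1a undefined. 1a->0: ok.
ab: 1b undefined. 1b->0: no, abcb/b meet in 0. 1b->1: no, abcb/acb meet in 1 with "cb" left. Open state 2: 1b->2.
ac: 1c undefined. 1c->0: no, acbba/baaa meet in 1. 1c->1: no, ab/acb meet in 2. 1c->2: ok.
aba: 2a undefined. 2a->0: no, abaccc/b meet in 0. 2a->1: no, ab/acab meet in 2. 2a->2: ok.
abc: 2c undefined. 2c->0: no, abcb/b meet in 0. 2c->1: no, abaccc/abc meet in 1. 2c->2: no, abcb/acb meet in 2 with "b" left. Open state 3: 2c->3.
acb: 2b undefined. 2b->0: no, acbba/baaa meet in 1. 2b->1: ok.
abca: 3a undefined. 3a->0: ok.
abcb: 3b undefined. 3b->0: no, abcb/b meet in 0. 3b->1: no, abcb/acb meet in 1. 3b->2: ok.
abacc: 3c undefined. 3c->0: no, abaccc/b meet in 0. 3c->1: ok.
All examples now run through 4 states with every (state, symbol) defined. Accept strings end in {2}, Reject strings end in {0,1,3}; accept={2}.

states=4 start=0 accept={2} delta: 0a->1 0b->0 0c->0 1a->0 1b->2 1c->2 2a->2 2b->1 2c->3 3a->0 3b->2 3c->1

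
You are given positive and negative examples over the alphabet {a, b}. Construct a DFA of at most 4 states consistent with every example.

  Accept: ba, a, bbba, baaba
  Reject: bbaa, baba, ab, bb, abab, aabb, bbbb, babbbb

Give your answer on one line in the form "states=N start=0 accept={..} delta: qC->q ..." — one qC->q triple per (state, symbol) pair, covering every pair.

states=4 start=0 accept={0,2} delta: 0a->0 0b->1 1a->2 1b->1 2a->1 2b->3 3a->1 3b->0

Grow the machine one transition at a time. Run the examples from 0; the earliest place one falls off (shortest prefix, ties alphabetical) gets sent to the lowest-numbered state that keeps every Accept/Reject pair distinguishable — a pair clashes when both reach the same state with identical unread suffix — and to a fresh state only if none does.
a: 0a undefined. 0a->0: ok.
b: 0b undefined. 0b->0: no, ba/bbaa meet in 0. Open state 1: 0b->1.
ba: 1a undefined. 1a->0: no, ba/baba meet in 0. 1a->1: no, ba/ab meet in 1. Open state 2: 1a->2.
bb: 1b undefined. 1b->0: no, a/bbaa meet in 0. 1b->1: ok.
baa: 2a undefined. 2a->0: no, a/bbaa meet in 0. 2a->1: ok.
bab: 2b undefined. 2b->0: no, a/baba meet in 0. 2b->1: no, ba/baba meet in 2. 2b->2: no, ba/abab meet in 2. Open state 3: 2b->3.
baba: 3a undefined. 3a->0: no, a/baba meet in 0. 3a->1: ok.
babb: 3b undefined. 3b->0: ok.
All examples now run through 4 states with every (state, symbol) defined. Accept strings end in {0,2}, Reject strings end in {1,3}; accept={0,2}.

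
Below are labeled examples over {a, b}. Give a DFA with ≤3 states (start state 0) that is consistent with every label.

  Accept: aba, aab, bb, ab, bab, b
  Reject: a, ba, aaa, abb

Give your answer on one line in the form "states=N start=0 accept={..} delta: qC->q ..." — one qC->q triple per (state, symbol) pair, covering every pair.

states=3 start=0 accept={0,2} delta: 0a->1 0b->0 1a->0 1b->2 2a->0 2b->1

Grow the machine one transition at a time. Run the examples from 0; the earliest place one falls off (shortest prefix, ties alphabetical) gets sent to the lowest-numbered state that keeps every Accept/Reject pair distinguishable — a pair clashes when both reach the same state with identical unread suffix — and to a fresh state only if none does.
a: 0a undefined. 0a->0: no, aba/ba meet in 0 with "ba" left. Open state 1: 0a->1.
b: 0b undefined. 0b->0: ok.
aa: 1a undefined. 1a->0: ok.
ab: 1b undefined. 1b->0: no, aba/a meet in 1. 1b->1: no, ab/a meet in 1. Open state 2: 1b->2.
aba: 2a undefined. 2a->0: ok.
abb: 2b undefined. 2b->0: no, aba/abb meet in 0. 2b->1: ok.
All examples now run through 3 states with every (state, symbol) defined. Accept strings end in {0,2}, Reject strings end in {1}; accept={0,2}.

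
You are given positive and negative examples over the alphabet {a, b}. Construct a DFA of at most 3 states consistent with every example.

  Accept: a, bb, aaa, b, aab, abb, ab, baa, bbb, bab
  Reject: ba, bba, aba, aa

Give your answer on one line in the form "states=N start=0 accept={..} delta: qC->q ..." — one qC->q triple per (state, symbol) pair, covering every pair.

Grow the machine one transition at a time. Run the examples from 0; the earliest place one falls off (shortest prefix, ties alphabetical) gets sent to the lowest-numbered state that keeps every Accept/Reject pair distinguishable — a pair clashes when both reach the same state with identical unread suffix — and to a fresh state only if none does.
a: 0a undefined. 0a->0: no, a/aa meet in 0. Open state 1: 0a->1.
b: 0b undefined. 0b->0: no, a/ba meet in 1. 0b->1: ok.
aa: 1a undefined. 1a->0: ok.
ab: 1b undefined. 1b->0: no, a/bba meet in 1. 1b->1: ok.
All examples now run through 2 states with every (state, symbol) defined. Accept strings end in {1}, Reject strings end in {0}; accept={1}.

states=2 start=0 accept={1} delta: 0a->1 0b->1 1a->0 1b->1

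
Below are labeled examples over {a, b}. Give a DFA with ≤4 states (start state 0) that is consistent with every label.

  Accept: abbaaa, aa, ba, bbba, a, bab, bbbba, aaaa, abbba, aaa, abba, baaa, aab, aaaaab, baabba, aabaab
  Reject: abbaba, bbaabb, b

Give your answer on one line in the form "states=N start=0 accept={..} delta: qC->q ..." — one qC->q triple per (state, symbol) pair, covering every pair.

Fold the examples into a partial DFA from state 0: repeatedly fix the first undefined (state, symbol) met by the shortest-then-alphabetical prefix, trying targets in increasing order and rejecting any under which an Accept and a Reject string meet in one state with the same remainder; add a state when all current targets are rejected. Accepting states are where Accept strings end.
a: 0a undefined. 0a->0: no, aab/b meet in 0 with "b" left. Open state 1: 0a->1.
b: 0b undefined. 0b->0: ok.
aa: 1a undefined. 1a->0: no, aa/bbaabb meet in 0. 1a->1: ok.
ab: 1b undefined. 1b->0: no, abbaaa/abbaba meet in 1. 1b->1: no, abbaaa/abbaba meet in 1. Open state 2: 1b->2.
abb: 2b undefined. 2b->0: ok.
aaba: 2a undefined. 2a->0: ok.
All examples now run through 3 states with every (state, symbol) defined. Accept strings end in {1,2}, Reject strings end in {0}; accept={1,2}.

states=3 start=0 accept={1,2} delta: 0a->1 0b->0 1a->1 1b->2 2a->0 2b->0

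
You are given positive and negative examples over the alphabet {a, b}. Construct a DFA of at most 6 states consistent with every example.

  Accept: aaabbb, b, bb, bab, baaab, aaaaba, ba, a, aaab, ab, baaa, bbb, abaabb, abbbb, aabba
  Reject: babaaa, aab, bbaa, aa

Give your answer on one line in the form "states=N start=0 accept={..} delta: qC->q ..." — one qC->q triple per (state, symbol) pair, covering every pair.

states=3 start=0 accept={0,1} delta: 0a->1 0b->0 1a->2 1b->1 2a->1 2b->2

Fold the examples into a partial DFA from state 0: repeatedly fix the first undefined (state, symbol) met by the shortest-then-alphabetical prefix, trying targets in increasing order and rejecting any under which an Accept and a Reject string meet in one state with the same remainder; add a state when all current targets are rejected. Accepting states are where Accept strings end.
a: 0a undefined. 0a->0: no, b/aab meet in 0 with "b" left. Open state 1: 0a->1.
b: 0b undefined. 0b->0: ok.
aa: 1a undefined. 1a->0: no, b/aab meet in 0. 1a->1: no, bab/aab meet in 1 with "b" left. Open state 2: 1a->2.
ab: 1b undefined. 1b->0: no, baaa/babaaa meet in 2 with "a" left. 1b->1: ok.
aaa: 2a undefined. 2a->0: no, bab/babaaa meet in 1. 2a->1: ok.
aab: 2b undefined. 2b->0: no, b/aab meet in 0. 2b->1: no, aaabbb/aab meet in 1. 2b->2: ok.
All examples now run through 3 states with every (state, symbol) defined. Accept strings end in {0,1}, Reject strings end in {2}; accept={0,1}.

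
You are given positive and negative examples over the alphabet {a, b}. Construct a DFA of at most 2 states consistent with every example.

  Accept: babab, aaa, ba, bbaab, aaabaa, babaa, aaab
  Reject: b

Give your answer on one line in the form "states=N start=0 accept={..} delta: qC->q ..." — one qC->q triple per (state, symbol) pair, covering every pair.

Grow the machine one transition at a time. Run the examples from 0; the earliest place one falls off (shortest prefix, ties alphabetical) gets sent to the lowest-numbered state that keeps every Accept/Reject pair distinguishable — a pair clashes when both reach the same state with identical unread suffix — and to a fresh state only if none does.
a: 0a undefined. 0a->0: no, aaab/b meet in 0 with "b" left. Open state 1: 0a->1.
b: 0b undefined. 0b->0: ok.
aa: 1a undefined. 1a->0: no, bbaab/b meet in 0. 1a->1: ok.
bab: 1b undefined. 1b->0: no, babab/b meet in 0. 1b->1: ok.
All examples now run through 2 states with every (state, symbol) defined. Accept strings end in {1}, Reject strings end in {0}; accept={1}.

states=2 start=0 accept={1} delta: 0a->1 0b->0 1a->1 1b->1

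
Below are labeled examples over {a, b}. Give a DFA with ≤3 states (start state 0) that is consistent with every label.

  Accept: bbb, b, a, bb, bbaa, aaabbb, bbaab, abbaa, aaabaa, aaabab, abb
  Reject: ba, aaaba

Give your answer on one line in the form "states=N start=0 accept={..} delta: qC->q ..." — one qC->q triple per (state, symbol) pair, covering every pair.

Fold the examples into a partial DFA from state 0: repeatedly fix the first undefined (state, symbol) met by the shortest-then-alphabetical prefix, trying targets in increasing order and rejecting any under which an Accept and a Reject string meet in one state with the same remainder; add a state when all current targets are rejected. Accepting states are where Accept strings end.
a: 0a undefined. 0a->0: ok.
b: 0b undefined. 0b->0: no, bbb/ba meet in 0. Open state 1: 0b->1.
ba: 1a undefined. 1a->0: no, a/ba meet in 0. 1a->1: no, b/ba meet in 1. Open state 2: 1a->2.
bb: 1b undefined. 1b->0: ok.
aaabaa: 2a undefined. 2a->0: ok.
aaabab: 2b undefined. 2b->0: ok.
All examples now run through 3 states with every (state, symbol) defined. Accept strings end in {0,1}, Reject strings end in {2}; accept={0,1}.

states=3 start=0 accept={0,1} delta: 0a->0 0b->1 1a->2 1b->0 2a->0 2b->0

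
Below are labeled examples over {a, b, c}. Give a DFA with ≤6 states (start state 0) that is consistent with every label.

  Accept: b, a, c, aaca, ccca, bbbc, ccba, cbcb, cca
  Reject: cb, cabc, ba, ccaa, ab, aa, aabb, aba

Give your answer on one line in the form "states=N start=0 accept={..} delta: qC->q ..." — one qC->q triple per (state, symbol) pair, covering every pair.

Fold the examples into a partial DFA from state 0: repeatedly fix the first undefined (state, symbol) met by the shortest-then-alphabetical prefix, trying targets in increasing order and rejecting any under which an Accept and a Reject string meet in one state with the same remainder; add a state when all current targets are rejected. Accepting states are where Accept strings end.
a: 0a undefined. 0a->0: no, b/ab meet in 0 with "b" left. Open state 1: 0a->1.
b: 0b undefined. 0b->0: no, a/ba meet in 1. 0b->1: ok.
c: 0c undefined. 0c->0: no, b/cb meet in 1. 0c->1: ok.
aa: 1a undefined. 1a->0: no, aaca/ba meet in 0. 1a->1: no, b/ba meet in 1. Open state 2: 1a->2.
ab: 1b undefined. 1b->0: no, b/aba meet in 1. 1b->1: no, b/cb meet in 1. 1b->2: no, bbbc/cabc meet in 2 with "bc" left. Open state 3: 1b->3.
cc: 1c undefined. 1c->0: no, ccca/ba meet in 2. 1c->1: no, ccca/ba meet in 2. 1c->2: ok.
aab: 2b undefined. 2b->0: no, b/cabc meet in 1. 2b->1: no, ccba/cabc meet in 2. 2b->2: ok.
aac: 2c undefined. 2c->0: ok.
aba: 3a undefined. 3a->0: ok.
bbb: 3b undefined. 3b->0: ok.
cbc: 3c undefined. 3c->0: ok.
cca: 2a undefined. 2a->0: no, b/ccaa meet in 1. 2a->1: ok.
All examples now run through 4 states with every (state, symbol) defined. Accept strings end in {1}, Reject strings end in {0,2,3}; accept={1}.

states=4 start=0 accept={1} delta: 0a->1 0b->1 0c->1 1a->2 1b->3 1c->2 2a->1 2b->2 2c->0 3a->0 3b->0 3c->0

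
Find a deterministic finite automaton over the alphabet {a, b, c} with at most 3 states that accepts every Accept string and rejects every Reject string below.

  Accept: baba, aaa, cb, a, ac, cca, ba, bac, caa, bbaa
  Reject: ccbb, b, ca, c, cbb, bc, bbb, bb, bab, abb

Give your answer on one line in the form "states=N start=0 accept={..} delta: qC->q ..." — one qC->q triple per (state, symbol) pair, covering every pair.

State merging on the prefix tree: take the shortest (then alphabetical) example prefix whose next move is undefined and point that move at state 0, else 1, else 2, ...; a target is out if some Accept/Reject pair would then sit in one state with the same input left (inseparable). If every existing state is out, open a new one.
a: 0a undefined. 0a->0: no, ac/c meet in 0 with "c" left. Open state 1: 0a->1.
b: 0b undefined. 0b->0: ok.
c: 0c undefined. 0c->0: no, cb/ccbb meet in 0. 0c->1: no, cb/bab meet in 1 with "b" left. Open state 2: 0c->2.
aa: 1a undefined. 1a->0: no, bbaa/b meet in 0. 1a->1: ok.
ab: 1b undefined. 1b->0: ok.
ac: 1c undefined. 1c->0: no, ac/b meet in 0. 1c->1: ok.
ca: 2a undefined. 2a->0: ok.
cb: 2b undefined. 2b->0: no, cb/b meet in 0. 2b->1: ok.
cc: 2c undefined. 2c->0: ok.
All examples now run through 3 states with every (state, symbol) defined. Accept strings end in {1}, Reject strings end in {0,2}; accept={1}.

states=3 start=0 accept={1} delta: 0a->1 0b->0 0c->2 1a->1 1b->0 1c->1 2a->0 2b->1 2c->0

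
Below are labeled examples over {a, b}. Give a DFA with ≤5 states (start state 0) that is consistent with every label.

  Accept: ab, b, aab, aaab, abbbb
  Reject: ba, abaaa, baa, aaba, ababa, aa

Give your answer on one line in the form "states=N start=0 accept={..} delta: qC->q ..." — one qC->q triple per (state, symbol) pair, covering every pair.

Grow the machine one transition at a time. Run the examples from 0; the earliest place one falls off (shortest prefix, ties alphabetical) gets sent to the lowest-numbered state that keeps every Accept/Reject pair distinguishable — a pair clashes when both reach the same state with identical unread suffix — and to a fresh state only if none does.
a: 0a undefined. 0a->0: ok.
b: 0b undefined. 0b->0: no, ab/ba meet in 0. Open state 1: 0b->1.
ba: 1a undefined. 1a->0: ok.
abb: 1b undefined. 1b->0: no, abbbb/ba meet in 0. 1b->1: ok.
All examples now run through 2 states with every (state, symbol) defined. Accept strings end in {1}, Reject strings end in {0}; accept={1}.

states=2 start=0 accept={1} delta: 0a->0 0b->1 1a->0 1b->1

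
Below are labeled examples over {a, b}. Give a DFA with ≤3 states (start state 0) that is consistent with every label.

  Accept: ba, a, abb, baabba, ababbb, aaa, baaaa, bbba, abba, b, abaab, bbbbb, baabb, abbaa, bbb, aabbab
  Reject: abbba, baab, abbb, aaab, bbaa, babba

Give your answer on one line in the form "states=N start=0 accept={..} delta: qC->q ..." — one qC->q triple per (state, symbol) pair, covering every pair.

states=3 start=0 accept={0,1} delta: 0a->1 0b->1 1a->0 1b->2 2a->2 2b->1

State merging on the prefix tree: take the shortest (then alphabetical) example prefix whose next move is undefined and point that move at state 0, else 1, else 2, ...; a target is out if some Accept/Reject pair would then sit in one state with the same input left (inseparable). If every existing state is out, open a new one.
a: 0a undefined. 0a->0: no, bbba/abbba meet in 0 with "bbba" left. Open state 1: 0a->1.
b: 0b undefined. 0b->0: no, abba/babba meet in 1 with "bba" left. 0b->1: ok.
aa: 1a undefined. 1a->0: ok.
ab: 1b undefined. 1b->0: no, ba/baab meet in 0. 1b->1: no, ba/abbba meet in 0. Open state 2: 1b->2.
aba: 2a undefined. 2a->0: no, ba/babba meet in 0. 2a->1: no, ba/bbaa meet in 0. 2a->2: ok.
abb: 2b undefined. 2b->0: no, ba/abbba meet in 0. 2b->1: ok.
All examples now run through 3 states with every (state, symbol) defined. Accept strings end in {0,1}, Reject strings end in {2}; accept={0,1}.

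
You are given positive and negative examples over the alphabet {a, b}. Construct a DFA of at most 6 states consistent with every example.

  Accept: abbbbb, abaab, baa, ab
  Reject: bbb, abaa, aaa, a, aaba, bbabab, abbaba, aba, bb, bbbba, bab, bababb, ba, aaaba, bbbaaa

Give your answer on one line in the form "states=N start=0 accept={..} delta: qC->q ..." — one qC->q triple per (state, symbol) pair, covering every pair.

states=5 start=0 accept={3} delta: 0a->1 0b->2 1a->0 1b->3 2a->4 2b->0 3a->0 3b->1 4a->3 4b->0

Fold the examples into a partial DFA from state 0: repeatedly fix the first undefined (state, symbol) met by the shortest-then-alphabetical prefix, trying targets in increasing order and rejecting any under which an Accept and a Reject string meet in one state with the same remainder; add a state when all current targets are rejected. Accepting states are where Accept strings end.
a: 0a undefined. 0a->0: no, baa/abaa meet in 0 with "baa" left. Open state 1: 0a->1.
b: 0b undefined. 0b->0: no, ab/bab meet in 1 with "b" left. 0b->1: no, baa/aaa meet in 1 with "aa" left. Open state 2: 0b->2.
aa: 1a undefined. 1a->0: ok.
ab: 1b undefined. 1b->0: no, ab/abaa meet in 0. 1b->1: no, abbbbb/abaa meet in 1. 1b->2: no, baa/abaa meet in 2 with "aa" left. Open state 3: 1b->3.
ba: 2a undefined. 2a->0: no, baa/aaa meet in 1. 2a->1: no, ab/bab meet in 3. 2a->2: no, baa/aaba meet in 2. 2a->3: no, baa/aba meet in 3 with "a" left. Open state 4: 2a->4.
bb: 2b undefined. 2b->0: ok.
aba: 3a undefined. 3a->0: ok.
abb: 3b undefined. 3b->0: no, abbbbb/bbb meet in 2. 3b->1: ok.
baa: 4a undefined. 4a->0: no, baa/aba meet in 0. 4a->1: no, baa/abaa meet in 1. 4a->2: no, baa/bbb meet in 2. 4a->3: ok.
bab: 4b undefined. 4b->0: ok.
All examples now run through 5 states with every (state, symbol) defined. Accept strings end in {3}, Reject strings end in {0,1,2,4}; accept={3}.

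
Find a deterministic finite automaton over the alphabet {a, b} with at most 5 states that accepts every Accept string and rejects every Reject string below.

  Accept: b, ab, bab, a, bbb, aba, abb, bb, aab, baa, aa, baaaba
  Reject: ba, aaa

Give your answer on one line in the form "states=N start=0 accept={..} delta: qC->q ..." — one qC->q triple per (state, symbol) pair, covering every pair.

State merging on the prefix tree: take the shortest (then alphabetical) example prefix whose next move is undefined and point that move at state 0, else 1, else 2, ...; a target is out if some Accept/Reject pair would then sit in one state with the same input left (inseparable). If every existing state is out, open a new one.
a: 0a undefined. 0a->0: no, a/aaa meet in 0. Open state 1: 0a->1.
b: 0b undefined. 0b->0: no, a/ba meet in 1. 0b->1: no, baa/aaa meet in 1 with "aa" left. Open state 2: 0b->2.
aa: 1a undefined. 1a->0: no, a/aaa meet in 1. 1a->1: no, a/aaa meet in 1. 1a->2: ok.
ab: 1b undefined. 1b->0: ok.
ba: 2a undefined. 2a->0: no, ab/ba meet in 0. 2a->1: no, a/ba meet in 1. 2a->2: no, b/ba meet in 2. Open state 3: 2a->3.
bb: 2b undefined. 2b->0: ok.
baa: 3a undefined. 3a->0: ok.
bab: 3b undefined. 3b->0: ok.
All examples now run through 4 states with every (state, symbol) defined. Accept strings end in {0,1,2}, Reject strings end in {3}; accept={0,1,2}.

states=4 start=0 accept={0,1,2} delta: 0a->1 0b->2 1a->2 1b->0 2a->3 2b->0 3a->0 3b->0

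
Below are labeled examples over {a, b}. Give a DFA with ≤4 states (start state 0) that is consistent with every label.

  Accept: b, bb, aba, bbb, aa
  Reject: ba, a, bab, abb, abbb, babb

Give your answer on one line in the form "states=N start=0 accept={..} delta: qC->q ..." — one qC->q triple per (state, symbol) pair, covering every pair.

State merging on the prefix tree: take the shortest (then alphabetical) example prefix whose next move is undefined and point that move at state 0, else 1, else 2, ...; a target is out if some Accept/Reject pair would then sit in one state with the same input left (inseparable). If every existing state is out, open a new one.
a: 0a undefined. 0a->0: no, bb/abb meet in 0 with "bb" left. Open state 1: 0a->1.
b: 0b undefined. 0b->0: ok.
aa: 1a undefined. 1a->0: ok.
ab: 1b undefined. 1b->0: no, b/bab meet in 0. 1b->1: ok.
All examples now run through 2 states with every (state, symbol) defined. Accept strings end in {0}, Reject strings end in {1}; accept={0}.

states=2 start=0 accept={0} delta: 0a->1 0b->0 1a->0 1b->1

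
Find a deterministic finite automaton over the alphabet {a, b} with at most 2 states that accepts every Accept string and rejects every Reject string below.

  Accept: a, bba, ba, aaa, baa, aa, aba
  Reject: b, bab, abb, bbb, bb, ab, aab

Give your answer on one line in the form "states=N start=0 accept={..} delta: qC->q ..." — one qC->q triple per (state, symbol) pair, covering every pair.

states=2 start=0 accept={0} delta: 0a->0 0b->1 1a->0 1b->1

Grow the machine one transition at a time. Run the examples from 0; the earliest place one falls off (shortest prefix, ties alphabetical) gets sent to the lowest-numbered state that keeps every Accept/Reject pair distinguishable — a pair clashes when both reach the same state with identical unread suffix — and to a fresh state only if none does.
a: 0a undefined. 0a->0: ok.
b: 0b undefined. 0b->0: no, a/b meet in 0. Open state 1: 0b->1.
ba: 1a undefined. 1a->0: ok.
bb: 1b undefined. 1b->0: no, a/abb meet in 0. 1b->1: ok.
All examples now run through 2 states with every (state, symbol) defined. Accept strings end in {0}, Reject strings end in {1}; accept={0}.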